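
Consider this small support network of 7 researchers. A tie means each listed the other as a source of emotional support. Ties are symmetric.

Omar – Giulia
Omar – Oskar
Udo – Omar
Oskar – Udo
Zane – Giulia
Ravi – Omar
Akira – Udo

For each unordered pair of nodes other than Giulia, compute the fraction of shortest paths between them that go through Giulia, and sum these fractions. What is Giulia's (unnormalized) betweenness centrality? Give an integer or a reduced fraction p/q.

5

Pairs whose geodesics pass through Giulia — Ravi–Zane: 1; Zane–Omar: 1; Zane–Oskar: 1; Zane–Akira: 1; Zane–Udo: 1.
All other pairs contribute 0.
Summing the contributions gives betweenness(Giulia) = 5.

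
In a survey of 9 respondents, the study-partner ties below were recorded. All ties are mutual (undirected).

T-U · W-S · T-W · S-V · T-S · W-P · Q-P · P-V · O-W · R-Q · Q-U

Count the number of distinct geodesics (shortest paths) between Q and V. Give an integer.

1

The shortest distance is 2, and the only length-2 path is Q–P–V. So there is exactly 1 shortest path.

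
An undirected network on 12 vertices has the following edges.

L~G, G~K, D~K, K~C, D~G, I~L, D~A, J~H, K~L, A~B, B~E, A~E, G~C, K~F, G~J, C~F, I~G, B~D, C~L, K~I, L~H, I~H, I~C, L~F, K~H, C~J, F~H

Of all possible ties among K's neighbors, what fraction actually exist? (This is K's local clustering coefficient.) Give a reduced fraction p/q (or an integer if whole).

4/7

K's neighbors: C, D, F, G, H, I, and L (k = 7).
Possible neighbor pairs: C(7,2) = 21. Edges among them: C–F, C–G, C–I, C–L, D–G, F–H, F–L, G–I, G–L, H–I, H–L, I–L → e = 12.
Clustering(K) = 12/21 = 4/7.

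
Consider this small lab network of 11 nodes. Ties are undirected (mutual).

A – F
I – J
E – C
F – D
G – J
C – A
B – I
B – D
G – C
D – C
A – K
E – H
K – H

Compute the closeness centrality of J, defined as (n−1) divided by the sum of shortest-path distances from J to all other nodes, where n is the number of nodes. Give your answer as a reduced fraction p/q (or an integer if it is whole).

Distances from J: A:3, B:2, C:2, D:3, E:3, F:4, G:1, H:4, I:1, K:4. Sum = 27.
n = 11, so closeness = 10/27.

10/27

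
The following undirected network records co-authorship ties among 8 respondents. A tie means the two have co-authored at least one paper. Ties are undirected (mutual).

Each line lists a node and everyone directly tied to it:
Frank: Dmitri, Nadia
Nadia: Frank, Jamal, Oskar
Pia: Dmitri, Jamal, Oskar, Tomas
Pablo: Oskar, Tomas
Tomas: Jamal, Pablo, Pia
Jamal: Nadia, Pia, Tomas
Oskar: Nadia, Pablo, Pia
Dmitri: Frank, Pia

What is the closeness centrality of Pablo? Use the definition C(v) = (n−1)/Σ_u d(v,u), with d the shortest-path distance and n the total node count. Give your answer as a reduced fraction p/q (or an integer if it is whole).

Distances from Pablo: Dmitri:3, Frank:3, Jamal:2, Nadia:2, Oskar:1, Pia:2, Tomas:1. Sum = 14.
n = 8, so closeness = 7/14 = 1/2.

1/2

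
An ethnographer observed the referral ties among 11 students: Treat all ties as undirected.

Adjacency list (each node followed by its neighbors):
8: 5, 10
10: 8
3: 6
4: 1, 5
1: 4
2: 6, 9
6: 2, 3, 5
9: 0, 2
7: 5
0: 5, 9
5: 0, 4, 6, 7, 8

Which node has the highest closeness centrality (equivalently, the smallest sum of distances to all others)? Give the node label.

5

Farness (sum of distances to all others) for each node — 0:21, 1:31, 2:25, 3:28, 4:22, 5:15, 6:19, 7:24, 8:22, 9:26, 10:31.
The smallest farness is 15, for 5, so 5 has the highest closeness.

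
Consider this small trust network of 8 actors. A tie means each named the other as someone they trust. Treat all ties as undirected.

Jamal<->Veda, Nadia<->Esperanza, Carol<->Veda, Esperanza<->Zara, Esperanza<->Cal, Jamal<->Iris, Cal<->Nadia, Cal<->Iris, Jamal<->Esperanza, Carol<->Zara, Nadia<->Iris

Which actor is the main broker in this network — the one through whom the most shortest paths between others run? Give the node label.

Esperanza

Unnormalized betweenness of each node: Cal:2/3, Carol:1, Esperanza:8, Iris:2, Jamal:17/3, Nadia:2/3, Veda:2, Zara:3.
Esperanza has the largest value, 8, making it the main broker — the node through which the most shortest paths run.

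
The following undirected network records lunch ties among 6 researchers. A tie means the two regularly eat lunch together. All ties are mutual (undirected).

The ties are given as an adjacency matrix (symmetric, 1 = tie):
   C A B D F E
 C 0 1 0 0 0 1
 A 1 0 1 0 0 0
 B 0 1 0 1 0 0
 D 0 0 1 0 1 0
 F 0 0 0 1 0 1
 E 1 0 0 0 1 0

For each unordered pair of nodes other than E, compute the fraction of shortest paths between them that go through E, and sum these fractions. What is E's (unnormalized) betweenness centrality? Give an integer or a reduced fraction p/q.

2

Pairs whose geodesics pass through E — C–D: 1/2; C–F: 1; A–F: 1/2.
All other pairs contribute 0.
Summing the contributions gives betweenness(E) = 2.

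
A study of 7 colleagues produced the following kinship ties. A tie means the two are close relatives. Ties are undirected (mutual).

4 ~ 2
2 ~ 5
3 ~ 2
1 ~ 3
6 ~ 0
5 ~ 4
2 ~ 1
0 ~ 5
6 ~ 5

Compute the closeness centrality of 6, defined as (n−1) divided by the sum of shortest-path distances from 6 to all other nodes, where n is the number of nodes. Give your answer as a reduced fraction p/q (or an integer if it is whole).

Distances from 6: 0:1, 1:3, 2:2, 3:3, 4:2, 5:1. Sum = 12.
n = 7, so closeness = 6/12 = 1/2.

1/2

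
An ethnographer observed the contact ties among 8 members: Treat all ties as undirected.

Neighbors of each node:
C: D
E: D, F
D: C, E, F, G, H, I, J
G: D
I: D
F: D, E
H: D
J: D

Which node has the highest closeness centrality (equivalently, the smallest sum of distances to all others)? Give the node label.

Farness (sum of distances to all others) for each node — C:13, D:7, E:12, F:12, G:13, H:13, I:13, J:13.
The smallest farness is 7, for D, so D has the highest closeness.

D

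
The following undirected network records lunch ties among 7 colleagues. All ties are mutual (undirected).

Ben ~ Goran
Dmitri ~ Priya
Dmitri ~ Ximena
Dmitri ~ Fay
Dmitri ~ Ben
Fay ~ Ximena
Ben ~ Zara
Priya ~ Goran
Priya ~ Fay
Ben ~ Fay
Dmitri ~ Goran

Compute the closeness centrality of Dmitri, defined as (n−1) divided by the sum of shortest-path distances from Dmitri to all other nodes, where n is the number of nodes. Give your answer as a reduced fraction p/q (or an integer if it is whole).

6/7

Distances from Dmitri: Ben:1, Fay:1, Goran:1, Priya:1, Ximena:1, Zara:2. Sum = 7.
n = 7, so closeness = 6/7.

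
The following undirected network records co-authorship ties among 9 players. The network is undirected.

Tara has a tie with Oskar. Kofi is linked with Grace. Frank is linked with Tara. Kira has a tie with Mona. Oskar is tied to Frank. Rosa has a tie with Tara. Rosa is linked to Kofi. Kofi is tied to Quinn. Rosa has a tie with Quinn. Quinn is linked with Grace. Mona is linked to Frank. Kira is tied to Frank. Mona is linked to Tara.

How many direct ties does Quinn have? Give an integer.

3

Quinn is directly tied to Grace, Kofi, and Rosa. That is 3 neighbors, so the degree of Quinn is 3.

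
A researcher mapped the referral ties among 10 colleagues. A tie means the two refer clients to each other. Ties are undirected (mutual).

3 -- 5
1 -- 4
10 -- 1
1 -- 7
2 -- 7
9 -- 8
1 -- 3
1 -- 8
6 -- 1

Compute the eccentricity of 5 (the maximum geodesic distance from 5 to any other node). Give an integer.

4

Distances from 5: 1:2, 2:4, 3:1, 4:3, 6:3, 7:3, 8:3, 9:4, 10:3.
The largest is 4 (to 9 and 2), so the eccentricity of 5 is 4.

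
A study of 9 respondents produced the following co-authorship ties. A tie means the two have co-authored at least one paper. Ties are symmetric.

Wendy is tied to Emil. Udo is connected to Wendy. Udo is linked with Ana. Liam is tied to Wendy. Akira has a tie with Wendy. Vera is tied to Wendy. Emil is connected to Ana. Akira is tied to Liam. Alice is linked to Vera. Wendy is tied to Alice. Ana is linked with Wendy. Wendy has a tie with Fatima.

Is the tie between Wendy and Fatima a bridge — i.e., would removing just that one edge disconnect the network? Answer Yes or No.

Without the Wendy–Fatima edge there is no alternate route between Wendy and Fatima, so the network disconnects. It is a bridge.

Yes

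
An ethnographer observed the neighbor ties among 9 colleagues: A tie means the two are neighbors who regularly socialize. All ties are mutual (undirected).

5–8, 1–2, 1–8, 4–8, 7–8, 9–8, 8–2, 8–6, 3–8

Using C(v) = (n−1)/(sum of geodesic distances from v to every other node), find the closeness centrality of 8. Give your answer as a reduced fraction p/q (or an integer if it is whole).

Distances from 8: 1:1, 2:1, 3:1, 4:1, 5:1, 6:1, 7:1, 9:1. Sum = 8.
n = 9, so closeness = 8/8 = 1.

1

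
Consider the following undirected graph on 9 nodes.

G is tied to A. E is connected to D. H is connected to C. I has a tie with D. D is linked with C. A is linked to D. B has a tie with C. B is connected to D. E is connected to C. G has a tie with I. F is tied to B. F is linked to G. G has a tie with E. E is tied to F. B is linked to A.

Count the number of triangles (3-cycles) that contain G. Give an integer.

1

G's neighbors: A, E, F, and I.
Neighbor pairs that are themselves tied: G–E–F. Each forms one triangle with G, for 1 in total.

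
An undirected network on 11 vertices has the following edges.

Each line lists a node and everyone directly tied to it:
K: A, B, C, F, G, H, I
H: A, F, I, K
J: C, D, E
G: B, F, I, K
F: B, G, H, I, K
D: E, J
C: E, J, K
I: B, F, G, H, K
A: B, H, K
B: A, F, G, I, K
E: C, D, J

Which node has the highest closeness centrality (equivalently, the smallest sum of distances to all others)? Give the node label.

Farness (sum of distances to all others) for each node — A:21, B:19, C:17, D:31, E:23, F:19, G:20, H:20, I:19, J:23, K:14.
The smallest farness is 14, for K, so K has the highest closeness.

K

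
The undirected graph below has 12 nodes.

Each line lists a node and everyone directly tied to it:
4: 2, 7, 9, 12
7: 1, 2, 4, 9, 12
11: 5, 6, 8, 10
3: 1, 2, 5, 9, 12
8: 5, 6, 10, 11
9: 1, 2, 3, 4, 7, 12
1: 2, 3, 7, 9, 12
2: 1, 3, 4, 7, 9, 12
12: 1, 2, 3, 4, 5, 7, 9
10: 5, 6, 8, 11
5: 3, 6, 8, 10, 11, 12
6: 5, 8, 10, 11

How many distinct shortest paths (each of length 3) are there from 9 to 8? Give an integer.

The shortest distance is 3. The length-3 paths are: 9–12–5–8; 9–3–5–8.
That gives 2 distinct shortest paths.

2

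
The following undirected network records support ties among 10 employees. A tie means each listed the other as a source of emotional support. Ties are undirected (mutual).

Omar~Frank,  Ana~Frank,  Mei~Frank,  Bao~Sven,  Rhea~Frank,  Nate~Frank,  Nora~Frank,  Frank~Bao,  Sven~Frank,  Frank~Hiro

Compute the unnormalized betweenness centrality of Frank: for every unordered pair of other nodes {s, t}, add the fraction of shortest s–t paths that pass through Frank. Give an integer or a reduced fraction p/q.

Pairs whose geodesics pass through Frank — Nora–Nate: 1; Nora–Bao: 1; Nora–Sven: 1; Nora–Ana: 1; Nora–Hiro: 1; Nora–Rhea: 1; Nora–Omar: 1; Nora–Mei: 1; Nate–Bao: 1; Nate–Sven: 1; Nate–Ana: 1; Nate–Hiro: 1; Nate–Rhea: 1; Nate–Omar: 1 … (+21 more pairs).
All other pairs contribute 0.
Summing the contributions gives betweenness(Frank) = 35.

35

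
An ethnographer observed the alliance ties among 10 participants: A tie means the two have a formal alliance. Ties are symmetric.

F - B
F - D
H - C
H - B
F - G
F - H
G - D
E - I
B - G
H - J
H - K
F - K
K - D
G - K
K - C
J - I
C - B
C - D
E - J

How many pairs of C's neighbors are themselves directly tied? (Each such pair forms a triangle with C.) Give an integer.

3

C's neighbors: B, D, H, and K.
Neighbor pairs that are themselves tied: C–B–H; C–D–K; C–H–K. Each forms one triangle with C, for 3 in total.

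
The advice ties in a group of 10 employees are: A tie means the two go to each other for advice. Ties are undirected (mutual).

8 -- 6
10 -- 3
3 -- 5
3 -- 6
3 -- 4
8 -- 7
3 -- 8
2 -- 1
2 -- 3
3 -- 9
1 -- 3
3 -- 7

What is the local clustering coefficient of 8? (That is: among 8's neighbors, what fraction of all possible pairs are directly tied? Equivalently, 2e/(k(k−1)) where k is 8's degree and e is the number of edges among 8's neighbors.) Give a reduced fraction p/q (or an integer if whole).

2/3

8's neighbors: 3, 6, and 7 (k = 3).
Possible neighbor pairs: C(3,2) = 3. Edges among them: 3–6, 3–7 → e = 2.
Clustering(8) = 2/3.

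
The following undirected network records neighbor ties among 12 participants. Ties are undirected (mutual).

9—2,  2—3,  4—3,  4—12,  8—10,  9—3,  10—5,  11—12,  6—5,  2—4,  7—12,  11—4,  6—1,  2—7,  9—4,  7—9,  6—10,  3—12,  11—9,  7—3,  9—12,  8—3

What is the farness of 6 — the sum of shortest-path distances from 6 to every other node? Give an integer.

33

Distances from 6: 1:1, 2:4, 3:3, 4:4, 5:1, 7:4, 8:2, 9:4, 10:1, 11:5, 12:4.
Sum = 1 + 4 + 3 + 4 + 1 + 4 + 2 + 4 + 1 + 5 + 4 = 33.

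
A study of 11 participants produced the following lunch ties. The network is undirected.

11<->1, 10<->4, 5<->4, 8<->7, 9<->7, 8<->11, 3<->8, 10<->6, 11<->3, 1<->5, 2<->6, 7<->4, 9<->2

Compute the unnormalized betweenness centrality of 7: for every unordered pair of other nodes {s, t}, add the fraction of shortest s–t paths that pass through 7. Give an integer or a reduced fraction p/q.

58/3

Pairs whose geodesics pass through 7 — 1–9: 2/2; 1–2: 2/3; 11–9: 1; 11–2: 1; 11–6: 2/3; 11–10: 1/2; 11–4: 1/2; 3–9: 1; 3–2: 1; 3–6: 2/2; 3–10: 1; 3–4: 1; 8–9: 1; 8–2: 1 … (+9 more pairs).
All other pairs contribute 0.
Summing the contributions gives betweenness(7) = 58/3.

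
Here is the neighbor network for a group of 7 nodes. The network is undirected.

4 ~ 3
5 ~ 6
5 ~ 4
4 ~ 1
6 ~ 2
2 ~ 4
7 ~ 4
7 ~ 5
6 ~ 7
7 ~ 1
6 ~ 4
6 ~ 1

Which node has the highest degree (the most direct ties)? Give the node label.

Degrees — 1:3, 2:2, 3:1, 4:6, 5:3, 6:5, 7:4.
The maximum is 6, attained only by 4.

4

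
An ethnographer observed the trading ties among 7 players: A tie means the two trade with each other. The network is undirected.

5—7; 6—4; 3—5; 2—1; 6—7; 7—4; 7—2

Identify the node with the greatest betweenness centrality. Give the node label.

Unnormalized betweenness of each node: 1:0, 2:5, 3:0, 4:0, 5:5, 6:0, 7:12.
7 has the largest value, 12, making it the main broker — the node through which the most shortest paths run.

7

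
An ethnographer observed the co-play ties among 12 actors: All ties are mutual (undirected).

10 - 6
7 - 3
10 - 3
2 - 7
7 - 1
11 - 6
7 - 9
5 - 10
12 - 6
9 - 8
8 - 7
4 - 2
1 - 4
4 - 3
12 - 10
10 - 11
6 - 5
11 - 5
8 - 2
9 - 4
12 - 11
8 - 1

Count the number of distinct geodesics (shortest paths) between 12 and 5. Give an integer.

The shortest distance is 2. The length-2 paths are: 12–6–5; 12–10–5; 12–11–5.
That gives 3 distinct shortest paths.

3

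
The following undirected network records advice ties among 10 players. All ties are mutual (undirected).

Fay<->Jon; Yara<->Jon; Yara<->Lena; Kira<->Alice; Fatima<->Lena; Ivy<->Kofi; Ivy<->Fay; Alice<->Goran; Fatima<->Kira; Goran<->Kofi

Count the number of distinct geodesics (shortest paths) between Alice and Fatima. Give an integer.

The shortest distance is 2, and the only length-2 path is Alice–Kira–Fatima. So there is exactly 1 shortest path.

1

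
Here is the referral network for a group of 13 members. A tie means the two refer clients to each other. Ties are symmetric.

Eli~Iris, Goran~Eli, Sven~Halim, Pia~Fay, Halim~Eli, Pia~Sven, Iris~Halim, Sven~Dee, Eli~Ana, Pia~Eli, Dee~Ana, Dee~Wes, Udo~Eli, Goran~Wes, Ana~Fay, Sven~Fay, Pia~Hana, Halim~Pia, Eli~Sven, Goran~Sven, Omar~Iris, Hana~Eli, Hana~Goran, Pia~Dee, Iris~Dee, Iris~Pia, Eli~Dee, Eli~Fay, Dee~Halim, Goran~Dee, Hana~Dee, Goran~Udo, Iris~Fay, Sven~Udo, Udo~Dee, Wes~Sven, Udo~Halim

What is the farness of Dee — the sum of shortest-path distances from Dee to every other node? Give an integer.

Distances from Dee: Ana:1, Eli:1, Fay:2, Goran:1, Halim:1, Hana:1, Iris:1, Omar:2, Pia:1, Sven:1, Udo:1, Wes:1.
Sum = 1 + 1 + 2 + 1 + 1 + 1 + 1 + 2 + 1 + 1 + 1 + 1 = 14.

14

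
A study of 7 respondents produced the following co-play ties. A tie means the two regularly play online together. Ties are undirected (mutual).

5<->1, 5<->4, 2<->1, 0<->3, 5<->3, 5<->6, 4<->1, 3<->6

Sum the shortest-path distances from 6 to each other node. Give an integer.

Distances from 6: 0:2, 1:2, 2:3, 3:1, 4:2, 5:1.
Sum = 2 + 2 + 3 + 1 + 2 + 1 = 11.

11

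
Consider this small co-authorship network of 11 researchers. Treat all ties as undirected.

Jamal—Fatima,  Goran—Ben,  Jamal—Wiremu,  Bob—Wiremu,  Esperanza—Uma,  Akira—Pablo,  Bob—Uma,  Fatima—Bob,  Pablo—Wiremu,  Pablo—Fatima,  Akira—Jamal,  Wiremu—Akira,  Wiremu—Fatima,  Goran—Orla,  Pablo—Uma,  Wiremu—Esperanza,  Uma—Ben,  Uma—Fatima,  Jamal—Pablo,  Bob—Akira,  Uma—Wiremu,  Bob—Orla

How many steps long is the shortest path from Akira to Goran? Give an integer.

3

One shortest route is Akira – Bob – Orla – Goran, which uses 3 edges, and at distance 2 from Akira we only reach {Esperanza, Fatima, Orla, Uma}, which does not include Goran. So d(Akira,Goran) = 3.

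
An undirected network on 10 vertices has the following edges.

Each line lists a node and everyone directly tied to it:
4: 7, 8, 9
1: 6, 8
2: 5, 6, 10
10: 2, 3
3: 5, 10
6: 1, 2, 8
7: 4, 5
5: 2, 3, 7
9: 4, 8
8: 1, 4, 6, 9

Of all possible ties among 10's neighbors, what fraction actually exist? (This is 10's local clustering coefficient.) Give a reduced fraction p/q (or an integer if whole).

0

10's neighbors: 2 and 3 (k = 2).
Possible neighbor pairs: C(2,2) = 1. Edges among them: none → e = 0.
Clustering(10) = 0/1.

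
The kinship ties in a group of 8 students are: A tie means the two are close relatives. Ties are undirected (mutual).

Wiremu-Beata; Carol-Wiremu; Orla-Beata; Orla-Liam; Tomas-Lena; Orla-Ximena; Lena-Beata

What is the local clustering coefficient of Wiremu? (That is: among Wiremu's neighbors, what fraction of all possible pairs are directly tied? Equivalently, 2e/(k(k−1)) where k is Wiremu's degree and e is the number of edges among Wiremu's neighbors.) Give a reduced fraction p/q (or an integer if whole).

Wiremu's neighbors: Beata and Carol (k = 2).
Possible neighbor pairs: C(2,2) = 1. Edges among them: none → e = 0.
Clustering(Wiremu) = 0/1.

0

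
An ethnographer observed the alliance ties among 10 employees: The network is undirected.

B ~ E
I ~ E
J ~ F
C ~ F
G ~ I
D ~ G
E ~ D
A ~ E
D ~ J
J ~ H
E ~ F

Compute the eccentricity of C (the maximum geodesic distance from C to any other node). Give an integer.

Distances from C: A:3, B:3, D:3, E:2, F:1, G:4, H:3, I:3, J:2.
The largest is 4 (to G), so the eccentricity of C is 4.

4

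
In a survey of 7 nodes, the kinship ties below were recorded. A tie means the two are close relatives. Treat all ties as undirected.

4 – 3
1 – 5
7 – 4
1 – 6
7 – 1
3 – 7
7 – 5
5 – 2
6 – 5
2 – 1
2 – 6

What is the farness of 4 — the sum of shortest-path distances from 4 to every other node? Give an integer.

12

Distances from 4: 1:2, 2:3, 3:1, 5:2, 6:3, 7:1.
Sum = 2 + 3 + 1 + 2 + 3 + 1 = 12.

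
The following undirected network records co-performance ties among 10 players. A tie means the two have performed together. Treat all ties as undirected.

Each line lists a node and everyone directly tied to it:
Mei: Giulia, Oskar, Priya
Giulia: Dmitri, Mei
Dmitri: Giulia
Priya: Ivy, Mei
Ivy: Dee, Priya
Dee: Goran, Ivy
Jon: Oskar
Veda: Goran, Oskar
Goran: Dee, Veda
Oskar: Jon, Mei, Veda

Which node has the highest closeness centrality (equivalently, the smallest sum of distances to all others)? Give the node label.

Farness (sum of distances to all others) for each node — Dee:25, Dmitri:31, Giulia:23, Goran:24, Ivy:23, Jon:26, Mei:17, Oskar:18, Priya:20, Veda:21.
The smallest farness is 17, for Mei, so Mei has the highest closeness.

Mei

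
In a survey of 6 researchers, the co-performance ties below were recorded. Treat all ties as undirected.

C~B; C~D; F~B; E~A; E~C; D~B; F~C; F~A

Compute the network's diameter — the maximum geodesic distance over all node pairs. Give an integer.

3

Eccentricity of each node (its greatest distance to any other): A:3, B:2, C:2, D:3, E:2, F:2.
The maximum eccentricity is 3, realized for instance by the pair A–D via A – F – B – D. So the diameter is 3.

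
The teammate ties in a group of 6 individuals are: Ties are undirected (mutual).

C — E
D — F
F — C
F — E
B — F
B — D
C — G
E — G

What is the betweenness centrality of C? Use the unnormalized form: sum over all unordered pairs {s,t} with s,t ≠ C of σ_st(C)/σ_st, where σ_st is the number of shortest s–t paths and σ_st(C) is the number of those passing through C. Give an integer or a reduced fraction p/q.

3/2

Pairs whose geodesics pass through C — F–G: 1/2; G–B: 1/2; G–D: 1/2.
All other pairs contribute 0.
Summing the contributions gives betweenness(C) = 3/2.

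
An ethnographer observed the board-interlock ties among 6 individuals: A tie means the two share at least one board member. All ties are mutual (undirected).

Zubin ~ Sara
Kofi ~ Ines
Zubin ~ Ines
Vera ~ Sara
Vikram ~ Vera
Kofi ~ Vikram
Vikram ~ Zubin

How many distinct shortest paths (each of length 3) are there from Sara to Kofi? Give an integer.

The shortest distance is 3. The length-3 paths are: Sara–Zubin–Ines–Kofi; Sara–Zubin–Vikram–Kofi; Sara–Vera–Vikram–Kofi.
That gives 3 distinct shortest paths.

3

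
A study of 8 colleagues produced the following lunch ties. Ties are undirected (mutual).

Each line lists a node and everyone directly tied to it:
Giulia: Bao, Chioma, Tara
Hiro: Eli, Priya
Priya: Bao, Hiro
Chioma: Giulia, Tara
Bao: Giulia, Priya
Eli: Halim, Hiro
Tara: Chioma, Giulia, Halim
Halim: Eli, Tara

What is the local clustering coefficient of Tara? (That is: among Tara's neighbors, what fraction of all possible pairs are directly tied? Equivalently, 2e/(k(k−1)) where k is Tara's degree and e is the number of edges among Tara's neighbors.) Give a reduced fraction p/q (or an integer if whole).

1/3

Tara's neighbors: Chioma, Giulia, and Halim (k = 3).
Possible neighbor pairs: C(3,2) = 3. Edges among them: Chioma–Giulia → e = 1.
Clustering(Tara) = 1/3.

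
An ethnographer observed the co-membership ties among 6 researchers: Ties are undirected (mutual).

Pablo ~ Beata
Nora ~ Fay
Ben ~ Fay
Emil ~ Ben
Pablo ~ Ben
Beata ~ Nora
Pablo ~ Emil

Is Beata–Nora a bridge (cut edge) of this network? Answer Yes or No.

No

Even without that edge, Beata still reaches Nora via Beata – Pablo – Ben – Fay – Nora, so the network stays connected. Not a bridge.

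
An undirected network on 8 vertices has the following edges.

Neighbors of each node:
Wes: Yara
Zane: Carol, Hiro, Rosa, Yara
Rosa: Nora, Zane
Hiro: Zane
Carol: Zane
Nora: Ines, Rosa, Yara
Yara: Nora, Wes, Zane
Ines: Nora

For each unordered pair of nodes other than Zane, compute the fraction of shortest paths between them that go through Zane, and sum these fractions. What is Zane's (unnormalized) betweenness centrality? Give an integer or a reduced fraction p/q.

Pairs whose geodesics pass through Zane — Hiro–Carol: 1; Hiro–Wes: 1; Hiro–Yara: 1; Hiro–Rosa: 1; Hiro–Ines: 2/2; Hiro–Nora: 2/2; Carol–Wes: 1; Carol–Yara: 1; Carol–Rosa: 1; Carol–Ines: 2/2; Carol–Nora: 2/2; Wes–Rosa: 1/2; Yara–Rosa: 1/2.
All other pairs contribute 0.
Summing the contributions gives betweenness(Zane) = 12.

12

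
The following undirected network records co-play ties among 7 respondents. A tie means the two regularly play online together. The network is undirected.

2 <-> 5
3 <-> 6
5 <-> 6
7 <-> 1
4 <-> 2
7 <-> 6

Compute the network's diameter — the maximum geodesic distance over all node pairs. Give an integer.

5

Eccentricity of each node (its greatest distance to any other): 1:5, 2:4, 3:4, 4:5, 5:3, 6:3, 7:4.
The maximum eccentricity is 5, realized for instance by the pair 4–1 via 4 – 2 – 5 – 6 – 7 – 1. So the diameter is 5.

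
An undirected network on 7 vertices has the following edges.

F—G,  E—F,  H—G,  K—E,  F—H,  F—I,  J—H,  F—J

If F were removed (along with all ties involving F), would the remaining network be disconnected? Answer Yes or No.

Yes

Removing F leaves {G, H, and J} with no path to {I}, so the network splits into 3 components. F is a cut vertex.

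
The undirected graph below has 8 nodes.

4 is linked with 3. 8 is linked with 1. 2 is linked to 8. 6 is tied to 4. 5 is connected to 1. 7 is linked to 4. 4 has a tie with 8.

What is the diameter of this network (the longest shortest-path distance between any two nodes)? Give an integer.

Eccentricity of each node (its greatest distance to any other): 1:3, 2:3, 3:4, 4:3, 5:4, 6:4, 7:4, 8:2.
The maximum eccentricity is 4, realized for instance by the pair 7–5 via 7 – 4 – 8 – 1 – 5. So the diameter is 4.

4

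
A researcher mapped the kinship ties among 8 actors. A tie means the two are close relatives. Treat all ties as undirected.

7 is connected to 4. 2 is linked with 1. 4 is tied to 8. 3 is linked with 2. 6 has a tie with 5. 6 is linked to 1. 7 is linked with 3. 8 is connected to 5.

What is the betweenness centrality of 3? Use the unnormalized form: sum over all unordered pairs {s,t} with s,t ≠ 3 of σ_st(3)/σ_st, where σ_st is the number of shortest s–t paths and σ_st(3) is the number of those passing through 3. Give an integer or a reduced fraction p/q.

Pairs whose geodesics pass through 3 — 8–2: 1/2; 6–7: 1/2; 1–7: 1; 1–4: 1/2; 2–7: 1; 2–4: 1.
All other pairs contribute 0.
Summing the contributions gives betweenness(3) = 9/2.

9/2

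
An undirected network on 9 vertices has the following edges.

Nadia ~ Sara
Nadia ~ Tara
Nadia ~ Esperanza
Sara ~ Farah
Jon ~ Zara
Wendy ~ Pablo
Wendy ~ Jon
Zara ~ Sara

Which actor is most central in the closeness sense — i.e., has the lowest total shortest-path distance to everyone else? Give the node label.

Sara

Farness (sum of distances to all others) for each node — Esperanza:26, Farah:23, Jon:20, Nadia:19, Pablo:32, Sara:16, Tara:26, Wendy:25, Zara:17.
The smallest farness is 16, for Sara, so Sara has the highest closeness.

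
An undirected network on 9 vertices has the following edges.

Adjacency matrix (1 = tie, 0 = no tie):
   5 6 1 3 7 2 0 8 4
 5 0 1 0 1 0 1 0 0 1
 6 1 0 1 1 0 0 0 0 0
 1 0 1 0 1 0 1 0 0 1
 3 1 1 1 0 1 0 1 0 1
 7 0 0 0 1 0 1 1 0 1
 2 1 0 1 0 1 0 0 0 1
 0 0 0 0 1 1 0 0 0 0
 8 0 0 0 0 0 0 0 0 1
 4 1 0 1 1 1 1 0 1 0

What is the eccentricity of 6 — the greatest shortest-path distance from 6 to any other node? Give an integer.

3

Distances from 6: 0:2, 1:1, 2:2, 3:1, 4:2, 5:1, 7:2, 8:3.
The largest is 3 (to 8), so the eccentricity of 6 is 3.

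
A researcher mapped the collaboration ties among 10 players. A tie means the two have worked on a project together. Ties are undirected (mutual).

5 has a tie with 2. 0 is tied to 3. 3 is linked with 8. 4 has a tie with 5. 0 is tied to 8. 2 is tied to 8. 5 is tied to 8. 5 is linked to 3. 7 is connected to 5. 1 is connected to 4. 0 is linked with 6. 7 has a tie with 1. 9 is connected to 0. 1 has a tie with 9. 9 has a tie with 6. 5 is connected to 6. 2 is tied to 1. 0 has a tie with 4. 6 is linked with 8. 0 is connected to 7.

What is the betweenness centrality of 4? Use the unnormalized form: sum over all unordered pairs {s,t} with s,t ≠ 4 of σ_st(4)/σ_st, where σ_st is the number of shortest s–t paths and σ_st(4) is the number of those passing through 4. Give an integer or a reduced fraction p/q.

Pairs whose geodesics pass through 4 — 1–5: 1/3; 1–3: 2/7; 1–0: 1/3; 5–0: 1/5.
All other pairs contribute 0.
Summing the contributions gives betweenness(4) = 121/105.

121/105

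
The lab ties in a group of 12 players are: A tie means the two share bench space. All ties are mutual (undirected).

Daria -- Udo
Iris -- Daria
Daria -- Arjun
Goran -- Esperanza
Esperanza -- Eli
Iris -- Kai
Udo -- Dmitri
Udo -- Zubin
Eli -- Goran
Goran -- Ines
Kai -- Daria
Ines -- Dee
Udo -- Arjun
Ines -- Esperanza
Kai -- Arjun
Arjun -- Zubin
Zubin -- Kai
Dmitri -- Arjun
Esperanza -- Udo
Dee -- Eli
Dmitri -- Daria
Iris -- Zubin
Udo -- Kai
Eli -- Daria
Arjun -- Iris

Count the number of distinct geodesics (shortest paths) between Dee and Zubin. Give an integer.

The shortest distance is 4. The length-4 paths are: Dee–Eli–Daria–Arjun–Zubin; Dee–Eli–Esperanza–Udo–Zubin; Dee–Ines–Esperanza–Udo–Zubin; Dee–Eli–Daria–Udo–Zubin; Dee–Eli–Daria–Kai–Zubin; Dee–Eli–Daria–Iris–Zubin.
That gives 6 distinct shortest paths.

6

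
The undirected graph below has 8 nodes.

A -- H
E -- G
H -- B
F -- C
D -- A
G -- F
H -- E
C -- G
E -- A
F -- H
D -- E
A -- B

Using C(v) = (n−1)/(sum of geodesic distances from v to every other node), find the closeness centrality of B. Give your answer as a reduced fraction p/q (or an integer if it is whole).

Distances from B: A:1, C:3, D:2, E:2, F:2, G:3, H:1. Sum = 14.
n = 8, so closeness = 7/14 = 1/2.

1/2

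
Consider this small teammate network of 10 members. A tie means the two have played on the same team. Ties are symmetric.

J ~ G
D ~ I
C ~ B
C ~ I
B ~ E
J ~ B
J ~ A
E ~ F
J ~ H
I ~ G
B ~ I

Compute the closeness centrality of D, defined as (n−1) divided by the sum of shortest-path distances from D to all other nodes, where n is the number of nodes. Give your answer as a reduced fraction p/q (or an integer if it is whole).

9/25

Distances from D: A:4, B:2, C:2, E:3, F:4, G:2, H:4, I:1, J:3. Sum = 25.
n = 10, so closeness = 9/25.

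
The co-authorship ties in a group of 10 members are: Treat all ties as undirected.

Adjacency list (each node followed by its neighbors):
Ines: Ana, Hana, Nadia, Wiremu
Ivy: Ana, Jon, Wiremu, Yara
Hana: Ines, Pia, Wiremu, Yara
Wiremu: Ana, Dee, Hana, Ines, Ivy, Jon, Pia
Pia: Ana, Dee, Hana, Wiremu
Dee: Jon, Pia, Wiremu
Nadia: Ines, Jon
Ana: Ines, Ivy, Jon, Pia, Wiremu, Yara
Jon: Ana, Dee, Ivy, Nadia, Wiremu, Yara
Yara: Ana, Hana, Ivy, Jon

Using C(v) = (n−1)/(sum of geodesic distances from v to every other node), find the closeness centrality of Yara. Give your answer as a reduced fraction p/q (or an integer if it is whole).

Distances from Yara: Ana:1, Dee:2, Hana:1, Ines:2, Ivy:1, Jon:1, Nadia:2, Pia:2, Wiremu:2. Sum = 14.
n = 10, so closeness = 9/14.

9/14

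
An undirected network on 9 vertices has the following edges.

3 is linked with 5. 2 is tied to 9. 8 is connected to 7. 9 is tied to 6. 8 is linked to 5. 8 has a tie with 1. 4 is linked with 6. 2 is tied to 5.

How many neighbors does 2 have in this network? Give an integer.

2 is directly tied to 5 and 9. That is 2 neighbors, so the degree of 2 is 2.

2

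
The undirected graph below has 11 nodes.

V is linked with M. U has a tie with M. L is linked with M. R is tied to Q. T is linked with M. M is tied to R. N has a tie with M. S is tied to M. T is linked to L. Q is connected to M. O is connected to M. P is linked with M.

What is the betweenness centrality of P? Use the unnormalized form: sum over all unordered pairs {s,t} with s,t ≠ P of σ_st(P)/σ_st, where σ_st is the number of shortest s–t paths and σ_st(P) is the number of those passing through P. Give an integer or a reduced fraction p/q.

No shortest path between any pair of other nodes passes through P.
Summing the contributions gives betweenness(P) = 0.

0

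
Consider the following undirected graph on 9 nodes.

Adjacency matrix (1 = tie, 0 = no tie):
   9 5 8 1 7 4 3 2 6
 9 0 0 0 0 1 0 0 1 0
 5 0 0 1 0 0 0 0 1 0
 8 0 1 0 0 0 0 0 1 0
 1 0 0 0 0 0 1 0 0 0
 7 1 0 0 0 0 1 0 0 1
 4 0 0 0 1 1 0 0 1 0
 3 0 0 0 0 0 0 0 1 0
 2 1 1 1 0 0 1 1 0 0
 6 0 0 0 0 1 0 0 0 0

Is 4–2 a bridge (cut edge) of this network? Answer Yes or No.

No

Even without that edge, 4 still reaches 2 via 4 – 7 – 9 – 2, so the network stays connected. Not a bridge.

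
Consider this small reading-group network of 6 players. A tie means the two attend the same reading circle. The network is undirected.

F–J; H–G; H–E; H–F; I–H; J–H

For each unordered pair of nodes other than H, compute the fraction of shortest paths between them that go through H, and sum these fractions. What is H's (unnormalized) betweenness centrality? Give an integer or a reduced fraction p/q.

9

Pairs whose geodesics pass through H — F–I: 1; F–E: 1; F–G: 1; I–E: 1; I–J: 1; I–G: 1; E–J: 1; E–G: 1; J–G: 1.
All other pairs contribute 0.
Summing the contributions gives betweenness(H) = 9.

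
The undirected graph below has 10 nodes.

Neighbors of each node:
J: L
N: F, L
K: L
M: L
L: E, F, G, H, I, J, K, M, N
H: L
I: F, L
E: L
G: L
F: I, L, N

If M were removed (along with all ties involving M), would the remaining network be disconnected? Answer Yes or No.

Even without M, every remaining node can still reach every other (the residual graph is connected), so M is not a cut vertex.

No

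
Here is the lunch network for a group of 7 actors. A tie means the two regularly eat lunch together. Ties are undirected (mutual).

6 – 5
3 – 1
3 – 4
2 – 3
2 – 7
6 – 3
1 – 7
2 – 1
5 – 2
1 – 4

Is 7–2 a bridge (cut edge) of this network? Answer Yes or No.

No

Even without that edge, 7 still reaches 2 via 7 – 1 – 2, so the network stays connected. Not a bridge.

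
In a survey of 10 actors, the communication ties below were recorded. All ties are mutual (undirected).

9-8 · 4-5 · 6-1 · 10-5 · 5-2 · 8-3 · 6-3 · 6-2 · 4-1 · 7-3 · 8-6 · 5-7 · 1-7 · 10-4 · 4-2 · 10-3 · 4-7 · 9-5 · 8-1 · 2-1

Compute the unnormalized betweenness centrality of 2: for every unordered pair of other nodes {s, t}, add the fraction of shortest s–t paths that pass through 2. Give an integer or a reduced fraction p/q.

11/6

Pairs whose geodesics pass through 2 — 4–6: 1/2; 5–1: 1/3; 5–6: 1.
All other pairs contribute 0.
Summing the contributions gives betweenness(2) = 11/6.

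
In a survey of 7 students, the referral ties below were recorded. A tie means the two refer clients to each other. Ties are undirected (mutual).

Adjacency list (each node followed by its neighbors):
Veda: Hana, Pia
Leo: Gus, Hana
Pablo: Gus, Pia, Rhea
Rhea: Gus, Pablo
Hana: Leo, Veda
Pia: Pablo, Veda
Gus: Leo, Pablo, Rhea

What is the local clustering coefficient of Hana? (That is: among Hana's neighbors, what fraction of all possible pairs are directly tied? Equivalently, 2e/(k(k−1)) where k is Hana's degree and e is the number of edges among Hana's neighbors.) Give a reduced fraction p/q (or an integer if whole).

0

Hana's neighbors: Leo and Veda (k = 2).
Possible neighbor pairs: C(2,2) = 1. Edges among them: none → e = 0.
Clustering(Hana) = 0/1.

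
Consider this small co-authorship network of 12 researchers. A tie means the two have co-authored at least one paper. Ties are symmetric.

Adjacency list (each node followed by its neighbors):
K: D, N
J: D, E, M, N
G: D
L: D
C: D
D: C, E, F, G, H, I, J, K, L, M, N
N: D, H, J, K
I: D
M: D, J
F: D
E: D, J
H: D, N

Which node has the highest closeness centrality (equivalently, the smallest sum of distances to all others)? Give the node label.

Farness (sum of distances to all others) for each node — C:21, D:11, E:20, F:21, G:21, H:20, I:21, J:18, K:20, L:21, M:20, N:18.
The smallest farness is 11, for D, so D has the highest closeness.

D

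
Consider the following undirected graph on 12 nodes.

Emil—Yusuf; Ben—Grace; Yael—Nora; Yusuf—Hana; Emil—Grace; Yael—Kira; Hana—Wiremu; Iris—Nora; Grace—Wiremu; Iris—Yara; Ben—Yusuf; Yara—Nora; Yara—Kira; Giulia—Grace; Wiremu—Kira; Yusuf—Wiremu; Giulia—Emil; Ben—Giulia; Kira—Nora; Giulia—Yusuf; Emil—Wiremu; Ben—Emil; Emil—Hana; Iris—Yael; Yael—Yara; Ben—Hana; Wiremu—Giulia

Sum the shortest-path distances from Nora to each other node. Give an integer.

25

Distances from Nora: Ben:4, Emil:3, Giulia:3, Grace:3, Hana:3, Iris:1, Kira:1, Wiremu:2, Yael:1, Yara:1, Yusuf:3.
Sum = 4 + 3 + 3 + 3 + 3 + 1 + 1 + 2 + 1 + 1 + 3 = 25.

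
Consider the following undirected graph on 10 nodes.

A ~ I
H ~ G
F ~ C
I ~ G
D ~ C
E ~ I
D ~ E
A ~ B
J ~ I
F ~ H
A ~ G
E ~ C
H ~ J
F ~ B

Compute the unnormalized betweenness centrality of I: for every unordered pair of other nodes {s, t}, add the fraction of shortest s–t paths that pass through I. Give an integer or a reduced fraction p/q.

32/3

Pairs whose geodesics pass through I — J–G: 1/2; J–A: 1; J–B: 1/2; J–C: 1/2; J–D: 1; J–E: 1; H–E: 2/3; G–C: 1/2; G–D: 1; G–E: 1; A–C: 1/2; A–D: 1; A–E: 1; B–E: 1/2.
All other pairs contribute 0.
Summing the contributions gives betweenness(I) = 32/3.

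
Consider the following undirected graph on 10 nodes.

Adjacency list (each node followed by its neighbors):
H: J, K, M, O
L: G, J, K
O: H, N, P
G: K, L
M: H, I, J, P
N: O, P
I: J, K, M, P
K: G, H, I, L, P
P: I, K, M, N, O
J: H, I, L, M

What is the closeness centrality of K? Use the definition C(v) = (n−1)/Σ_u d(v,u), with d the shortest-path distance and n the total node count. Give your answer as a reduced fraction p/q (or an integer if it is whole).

Distances from K: G:1, H:1, I:1, J:2, L:1, M:2, N:2, O:2, P:1. Sum = 13.
n = 10, so closeness = 9/13.

9/13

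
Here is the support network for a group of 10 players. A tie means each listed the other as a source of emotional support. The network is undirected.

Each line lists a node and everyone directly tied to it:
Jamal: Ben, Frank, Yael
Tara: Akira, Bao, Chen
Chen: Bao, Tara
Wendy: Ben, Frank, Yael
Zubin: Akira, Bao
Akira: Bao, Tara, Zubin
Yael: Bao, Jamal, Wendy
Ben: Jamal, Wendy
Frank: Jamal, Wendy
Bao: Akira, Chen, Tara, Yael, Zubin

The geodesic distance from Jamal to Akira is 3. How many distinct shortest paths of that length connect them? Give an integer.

The shortest distance is 3, and the only length-3 path is Jamal–Yael–Bao–Akira. So there is exactly 1 shortest path.

1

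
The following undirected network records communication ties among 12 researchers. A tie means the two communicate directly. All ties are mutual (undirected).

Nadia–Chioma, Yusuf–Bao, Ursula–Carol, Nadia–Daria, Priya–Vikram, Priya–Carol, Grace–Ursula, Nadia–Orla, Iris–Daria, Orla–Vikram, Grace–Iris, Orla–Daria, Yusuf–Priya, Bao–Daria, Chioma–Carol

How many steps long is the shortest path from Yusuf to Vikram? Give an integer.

One shortest route is Yusuf – Priya – Vikram, which uses 2 edges, and Yusuf and Vikram are not directly tied, so nothing shorter exists. So d(Yusuf,Vikram) = 2.

2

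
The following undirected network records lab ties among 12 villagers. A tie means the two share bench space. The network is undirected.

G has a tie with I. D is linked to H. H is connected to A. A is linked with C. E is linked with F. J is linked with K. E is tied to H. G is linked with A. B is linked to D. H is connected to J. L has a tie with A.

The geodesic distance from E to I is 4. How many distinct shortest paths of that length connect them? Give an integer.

1

The shortest distance is 4, and the only length-4 path is E–H–A–G–I. So there is exactly 1 shortest path.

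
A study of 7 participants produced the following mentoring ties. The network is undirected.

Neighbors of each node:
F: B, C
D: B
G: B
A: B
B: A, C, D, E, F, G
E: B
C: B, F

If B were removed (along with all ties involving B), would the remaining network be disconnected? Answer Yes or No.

Yes

Removing B leaves {A} with no path to {E}, so the network splits into 5 components. B is a cut vertex.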